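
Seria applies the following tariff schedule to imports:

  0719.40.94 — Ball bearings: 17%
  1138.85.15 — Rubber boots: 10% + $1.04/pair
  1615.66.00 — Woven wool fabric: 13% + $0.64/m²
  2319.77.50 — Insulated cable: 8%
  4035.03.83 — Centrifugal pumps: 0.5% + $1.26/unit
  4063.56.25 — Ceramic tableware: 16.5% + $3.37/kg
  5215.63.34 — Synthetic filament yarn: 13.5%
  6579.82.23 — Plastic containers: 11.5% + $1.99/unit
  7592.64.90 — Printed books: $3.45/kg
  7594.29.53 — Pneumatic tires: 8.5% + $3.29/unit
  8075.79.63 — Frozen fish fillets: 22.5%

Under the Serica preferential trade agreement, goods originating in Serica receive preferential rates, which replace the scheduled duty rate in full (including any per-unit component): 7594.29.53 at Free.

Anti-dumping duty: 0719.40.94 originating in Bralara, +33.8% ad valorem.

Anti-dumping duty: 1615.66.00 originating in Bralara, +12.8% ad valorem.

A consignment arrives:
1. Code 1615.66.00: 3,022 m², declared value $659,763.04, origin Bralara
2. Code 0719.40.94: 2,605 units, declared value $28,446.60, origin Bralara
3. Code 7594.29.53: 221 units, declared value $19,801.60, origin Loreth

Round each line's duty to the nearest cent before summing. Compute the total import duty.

$189,014.04

Line 1 (1615.66.00, Bralara, 3,022 m², $659,763.04):
Base rate for 1615.66.00 is 13% + $0.64/m².
Additional duty on 1615.66.00 from Bralara: +12.8%. Applied ad valorem rate: 13% + 12.8% = 25.8%.
Duty = $659,763.04 × 25.8% + 3,022 × $0.64 = $172,152.94.
Line 2 (0719.40.94, Bralara, 2,605 units, $28,446.60):
Base rate for 0719.40.94 is 17%.
Additional duty on 0719.40.94 from Bralara: +33.8%. Applied ad valorem rate: 17% + 33.8% = 50.8%.
Duty = $28,446.60 × 50.8% = $14,450.87.
Line 3 (7594.29.53, Loreth, 221 units, $19,801.60):
Base rate for 7594.29.53 is 8.5% + $3.29/unit.
7594.29.53 has an FTA preferential rate, but origin Loreth is not Serica; base rate stands.
Duty = $19,801.60 × 8.5% + 221 × $3.29 = $2,410.23.
Total = $172,152.94 + $14,450.87 + $2,410.23 = $189,014.04.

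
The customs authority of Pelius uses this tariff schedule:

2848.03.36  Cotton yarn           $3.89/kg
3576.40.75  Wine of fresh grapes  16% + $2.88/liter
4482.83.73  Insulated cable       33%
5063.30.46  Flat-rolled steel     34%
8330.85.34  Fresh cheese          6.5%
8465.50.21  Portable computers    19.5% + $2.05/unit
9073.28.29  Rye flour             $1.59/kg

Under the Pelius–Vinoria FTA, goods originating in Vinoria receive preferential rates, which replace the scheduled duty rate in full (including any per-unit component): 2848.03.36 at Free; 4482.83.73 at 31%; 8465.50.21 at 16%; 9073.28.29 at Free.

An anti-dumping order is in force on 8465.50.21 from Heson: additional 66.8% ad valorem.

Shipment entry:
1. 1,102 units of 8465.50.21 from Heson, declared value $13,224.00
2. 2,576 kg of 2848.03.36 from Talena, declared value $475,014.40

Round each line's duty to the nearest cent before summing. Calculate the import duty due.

Line 1 (8465.50.21, Heson, 1,102 units, $13,224.00):
Base rate for 8465.50.21 is 19.5% + $2.05/unit.
8465.50.21 has an FTA preferential rate, but origin Heson is not Vinoria; base rate stands.
Additional duty on 8465.50.21 from Heson: +66.8%. Applied ad valorem rate: 19.5% + 66.8% = 86.3%.
Duty = $13,224.00 × 86.3% + 1,102 × $2.05 = $13,671.41.
Line 2 (2848.03.36, Talena, 2,576 kg, $475,014.40):
Base rate for 2848.03.36 is $3.89/kg.
2848.03.36 has an FTA preferential rate, but origin Talena is not Vinoria; base rate stands.
Duty = 2,576 × $3.89 = $10,020.64.
Total = $13,671.41 + $10,020.64 = $23,692.05.

$23,692.05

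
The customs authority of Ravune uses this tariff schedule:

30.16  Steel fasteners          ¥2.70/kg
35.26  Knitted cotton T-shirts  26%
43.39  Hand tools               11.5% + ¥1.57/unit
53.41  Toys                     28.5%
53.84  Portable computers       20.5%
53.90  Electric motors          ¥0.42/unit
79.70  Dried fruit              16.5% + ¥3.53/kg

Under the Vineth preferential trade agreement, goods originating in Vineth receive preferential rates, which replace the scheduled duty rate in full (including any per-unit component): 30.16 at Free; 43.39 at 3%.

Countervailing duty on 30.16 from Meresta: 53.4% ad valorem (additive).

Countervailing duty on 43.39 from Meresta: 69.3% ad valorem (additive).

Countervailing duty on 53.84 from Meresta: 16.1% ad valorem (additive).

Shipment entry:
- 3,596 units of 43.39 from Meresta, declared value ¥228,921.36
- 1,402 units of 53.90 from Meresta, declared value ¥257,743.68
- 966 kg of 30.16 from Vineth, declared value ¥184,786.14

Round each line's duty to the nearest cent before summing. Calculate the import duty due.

¥191,203.02

Line 1 (43.39, Meresta, 3,596 units, ¥228,921.36):
Base rate for 43.39 is 11.5% + ¥1.57/unit.
43.39 has an FTA preferential rate, but origin Meresta is not Vineth; base rate stands.
Additional duty on 43.39 from Meresta: +69.3%. Applied ad valorem rate: 11.5% + 69.3% = 80.8%.
Duty = ¥228,921.36 × 80.8% + 3,596 × ¥1.57 = ¥190,614.18.
Line 2 (53.90, Meresta, 1,402 units, ¥257,743.68):
Base rate for 53.90 is ¥0.42/unit.
Duty = 1,402 × ¥0.42 = ¥588.84.
Line 3 (30.16, Vineth, 966 kg, ¥184,786.14):
Base rate for 30.16 is ¥2.70/kg.
Origin Vineth qualifies under the Ravune–Vineth agreement and 30.16 is covered: preferential rate Free applies instead.
The additional-duty order on 30.16 targets Meresta, not Vineth; it does not apply.
Duty = ¥184,786.14 × 0% = ¥0.00.
Total = ¥190,614.18 + ¥588.84 + ¥0.00 = ¥191,203.02.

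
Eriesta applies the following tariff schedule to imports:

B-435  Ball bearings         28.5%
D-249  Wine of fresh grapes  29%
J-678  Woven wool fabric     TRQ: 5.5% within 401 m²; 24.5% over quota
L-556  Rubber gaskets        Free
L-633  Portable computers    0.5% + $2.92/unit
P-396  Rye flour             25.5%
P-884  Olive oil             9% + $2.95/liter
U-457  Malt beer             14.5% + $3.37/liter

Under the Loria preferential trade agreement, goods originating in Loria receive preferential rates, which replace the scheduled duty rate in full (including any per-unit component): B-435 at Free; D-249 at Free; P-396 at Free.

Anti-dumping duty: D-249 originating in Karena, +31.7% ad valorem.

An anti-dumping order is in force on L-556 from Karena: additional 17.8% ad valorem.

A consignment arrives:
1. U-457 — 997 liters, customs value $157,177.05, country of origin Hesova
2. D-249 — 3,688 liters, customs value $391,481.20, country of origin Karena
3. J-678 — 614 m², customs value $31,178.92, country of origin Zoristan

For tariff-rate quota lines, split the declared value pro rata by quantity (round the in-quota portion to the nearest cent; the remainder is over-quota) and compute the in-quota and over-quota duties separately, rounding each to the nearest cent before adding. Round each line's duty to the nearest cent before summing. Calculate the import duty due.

Line 1 (U-457, Hesova, 997 liters, $157,177.05):
Base rate for U-457 is 14.5% + $3.37/liter.
Duty = $157,177.05 × 14.5% + 997 × $3.37 = $26,150.56.
Line 2 (D-249, Karena, 3,688 liters, $391,481.20):
Base rate for D-249 is 29%.
D-249 has an FTA preferential rate, but origin Karena is not Loria; base rate stands.
Additional duty on D-249 from Karena: +31.7%. Applied ad valorem rate: 29% + 31.7% = 60.7%.
Duty = $391,481.20 × 60.7% = $237,629.09.
Line 3 (J-678, Zoristan, 614 m², $31,178.92):
Code J-678 is under a tariff-rate quota (threshold 401 m²). In-quota: 401 m² at 5.5%; over-quota: 213 m² at 24.5%.
Pro-rata value split: in-quota = $31,178.92 × 401/614 = $20,362.78; over-quota = $31,178.92 − $20,362.78 = $10,816.14.
In-quota duty = $20,362.78 × 5.5% = $1,119.95. Over-quota duty = $10,816.14 × 24.5% = $2,649.95.
Line duty = $1,119.95 + $2,649.95 = $3,769.90.
Total = $26,150.56 + $237,629.09 + $3,769.90 = $267,549.55.

$267,549.55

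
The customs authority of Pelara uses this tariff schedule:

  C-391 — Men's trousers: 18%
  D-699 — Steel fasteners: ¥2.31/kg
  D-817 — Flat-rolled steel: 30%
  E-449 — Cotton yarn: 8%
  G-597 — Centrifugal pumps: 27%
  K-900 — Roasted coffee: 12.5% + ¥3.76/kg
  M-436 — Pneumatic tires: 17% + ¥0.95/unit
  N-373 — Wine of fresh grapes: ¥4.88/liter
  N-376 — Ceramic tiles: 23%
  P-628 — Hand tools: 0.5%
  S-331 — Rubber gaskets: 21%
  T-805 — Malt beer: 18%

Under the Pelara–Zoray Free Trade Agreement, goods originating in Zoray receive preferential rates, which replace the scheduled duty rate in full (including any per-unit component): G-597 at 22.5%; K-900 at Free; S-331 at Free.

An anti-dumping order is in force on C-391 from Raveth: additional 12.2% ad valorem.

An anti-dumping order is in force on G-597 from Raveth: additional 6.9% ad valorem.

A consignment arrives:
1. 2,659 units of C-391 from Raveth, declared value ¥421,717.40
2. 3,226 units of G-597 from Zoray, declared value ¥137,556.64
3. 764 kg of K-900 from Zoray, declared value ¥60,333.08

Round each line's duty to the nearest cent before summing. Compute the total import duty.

¥158,308.89

Line 1 (C-391, Raveth, 2,659 units, ¥421,717.40):
Base rate for C-391 is 18%.
Additional duty on C-391 from Raveth: +12.2%. Applied ad valorem rate: 18% + 12.2% = 30.2%.
Duty = ¥421,717.40 × 30.2% = ¥127,358.65.
Line 2 (G-597, Zoray, 3,226 units, ¥137,556.64):
Base rate for G-597 is 27%.
Origin Zoray qualifies under the Pelara–Zoray agreement and G-597 is covered: preferential rate 22.5% applies instead.
The additional-duty order on G-597 targets Raveth, not Zoray; it does not apply.
Duty = ¥137,556.64 × 22.5% = ¥30,950.24.
Line 3 (K-900, Zoray, 764 kg, ¥60,333.08):
Base rate for K-900 is 12.5% + ¥3.76/kg.
Origin Zoray qualifies under the Pelara–Zoray agreement and K-900 is covered: preferential rate Free applies instead.
Duty = ¥60,333.08 × 0% = ¥0.00.
Total = ¥127,358.65 + ¥30,950.24 + ¥0.00 = ¥158,308.89.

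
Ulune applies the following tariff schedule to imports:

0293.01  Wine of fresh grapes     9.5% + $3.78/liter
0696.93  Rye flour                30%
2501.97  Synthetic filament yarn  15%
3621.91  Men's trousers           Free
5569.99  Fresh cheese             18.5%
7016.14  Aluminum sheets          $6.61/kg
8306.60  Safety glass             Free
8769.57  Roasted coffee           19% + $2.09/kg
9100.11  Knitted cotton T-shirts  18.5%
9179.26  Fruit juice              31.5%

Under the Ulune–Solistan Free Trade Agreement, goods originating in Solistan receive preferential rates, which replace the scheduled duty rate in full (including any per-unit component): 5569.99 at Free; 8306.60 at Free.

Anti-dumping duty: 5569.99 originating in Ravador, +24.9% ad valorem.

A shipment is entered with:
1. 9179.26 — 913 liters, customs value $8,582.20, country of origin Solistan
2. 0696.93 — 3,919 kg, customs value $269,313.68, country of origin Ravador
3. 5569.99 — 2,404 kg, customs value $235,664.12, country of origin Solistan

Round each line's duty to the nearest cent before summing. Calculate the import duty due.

$83,497.49

Line 1 (9179.26, Solistan, 913 liters, $8,582.20):
Base rate for 9179.26 is 31.5%.
Origin Solistan is the FTA partner but 9179.26 is not on the preference list; base rate stands.
Duty = $8,582.20 × 31.5% = $2,703.39.
Line 2 (0696.93, Ravador, 3,919 kg, $269,313.68):
Base rate for 0696.93 is 30%.
Duty = $269,313.68 × 30% = $80,794.10.
Line 3 (5569.99, Solistan, 2,404 kg, $235,664.12):
Base rate for 5569.99 is 18.5%.
Origin Solistan qualifies under the Ulune–Solistan agreement and 5569.99 is covered: preferential rate Free applies instead.
The additional-duty order on 5569.99 targets Ravador, not Solistan; it does not apply.
Duty = $235,664.12 × 0% = $0.00.
Total = $2,703.39 + $80,794.10 + $0.00 = $83,497.49.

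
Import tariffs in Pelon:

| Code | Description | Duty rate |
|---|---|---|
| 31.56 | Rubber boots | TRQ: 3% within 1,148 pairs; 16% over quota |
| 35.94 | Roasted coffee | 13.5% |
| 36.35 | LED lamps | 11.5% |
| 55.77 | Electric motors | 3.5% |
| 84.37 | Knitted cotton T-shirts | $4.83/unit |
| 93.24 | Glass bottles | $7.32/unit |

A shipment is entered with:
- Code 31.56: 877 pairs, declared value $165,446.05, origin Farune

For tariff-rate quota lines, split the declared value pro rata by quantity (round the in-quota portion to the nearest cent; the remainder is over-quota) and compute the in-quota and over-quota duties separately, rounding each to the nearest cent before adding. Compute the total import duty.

$4,963.38

Line 1 (31.56, Farune, 877 pairs, $165,446.05):
Code 31.56 is under a tariff-rate quota (threshold 1,148 pairs). Quantity 877 pairs is within the quota, so the in-quota rate 3% applies to the full value.
Duty = $165,446.05 × 3% = $4,963.38.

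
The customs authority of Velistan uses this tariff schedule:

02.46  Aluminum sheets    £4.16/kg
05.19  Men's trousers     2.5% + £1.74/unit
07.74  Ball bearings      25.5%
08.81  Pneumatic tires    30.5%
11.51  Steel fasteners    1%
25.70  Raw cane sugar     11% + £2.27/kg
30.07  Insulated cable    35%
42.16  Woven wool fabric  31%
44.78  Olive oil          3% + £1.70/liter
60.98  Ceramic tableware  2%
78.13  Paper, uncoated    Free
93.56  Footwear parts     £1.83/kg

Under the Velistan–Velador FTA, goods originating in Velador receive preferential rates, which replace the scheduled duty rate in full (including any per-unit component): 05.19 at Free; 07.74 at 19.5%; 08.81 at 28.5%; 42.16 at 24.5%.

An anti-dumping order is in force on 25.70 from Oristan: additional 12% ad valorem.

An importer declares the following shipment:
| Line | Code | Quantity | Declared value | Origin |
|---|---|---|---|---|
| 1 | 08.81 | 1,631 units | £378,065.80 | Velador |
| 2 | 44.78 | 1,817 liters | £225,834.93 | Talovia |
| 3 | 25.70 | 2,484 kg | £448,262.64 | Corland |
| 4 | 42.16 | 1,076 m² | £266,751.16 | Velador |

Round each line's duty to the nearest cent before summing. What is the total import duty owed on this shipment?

Line 1 (08.81, Velador, 1,631 units, £378,065.80):
Base rate for 08.81 is 30.5%.
Origin Velador qualifies under the Velistan–Velador agreement and 08.81 is covered: preferential rate 28.5% applies instead.
Duty = £378,065.80 × 28.5% = £107,748.75.
Line 2 (44.78, Talovia, 1,817 liters, £225,834.93):
Base rate for 44.78 is 3% + £1.70/liter.
Duty = £225,834.93 × 3% + 1,817 × £1.70 = £9,863.95.
Line 3 (25.70, Corland, 2,484 kg, £448,262.64):
Base rate for 25.70 is 11% + £2.27/kg.
The additional-duty order on 25.70 targets Oristan, not Corland; it does not apply.
Duty = £448,262.64 × 11% + 2,484 × £2.27 = £54,947.57.
Line 4 (42.16, Velador, 1,076 m², £266,751.16):
Base rate for 42.16 is 31%.
Origin Velador qualifies under the Velistan–Velador agreement and 42.16 is covered: preferential rate 24.5% applies instead.
Duty = £266,751.16 × 24.5% = £65,354.03.
Total = £107,748.75 + £9,863.95 + £54,947.57 + £65,354.03 = £237,914.30.

£237,914.30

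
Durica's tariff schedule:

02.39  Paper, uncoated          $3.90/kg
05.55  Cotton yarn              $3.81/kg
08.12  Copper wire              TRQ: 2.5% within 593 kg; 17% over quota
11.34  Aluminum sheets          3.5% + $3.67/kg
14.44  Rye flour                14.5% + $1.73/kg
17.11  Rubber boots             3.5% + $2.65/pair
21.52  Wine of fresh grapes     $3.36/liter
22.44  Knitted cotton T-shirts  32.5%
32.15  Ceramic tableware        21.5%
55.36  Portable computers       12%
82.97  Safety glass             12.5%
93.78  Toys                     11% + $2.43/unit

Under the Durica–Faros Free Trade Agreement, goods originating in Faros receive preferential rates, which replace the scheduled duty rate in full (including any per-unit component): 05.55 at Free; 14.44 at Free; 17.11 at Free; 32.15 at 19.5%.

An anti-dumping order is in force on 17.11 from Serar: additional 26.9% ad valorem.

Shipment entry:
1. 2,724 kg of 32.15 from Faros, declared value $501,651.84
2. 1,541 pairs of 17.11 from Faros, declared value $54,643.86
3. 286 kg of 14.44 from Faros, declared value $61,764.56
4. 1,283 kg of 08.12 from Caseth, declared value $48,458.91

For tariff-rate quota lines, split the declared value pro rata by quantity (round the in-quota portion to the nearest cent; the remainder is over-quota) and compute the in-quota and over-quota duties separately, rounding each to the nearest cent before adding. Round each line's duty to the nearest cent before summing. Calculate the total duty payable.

Line 1 (32.15, Faros, 2,724 kg, $501,651.84):
Base rate for 32.15 is 21.5%.
Origin Faros qualifies under the Durica–Faros agreement and 32.15 is covered: preferential rate 19.5% applies instead.
Duty = $501,651.84 × 19.5% = $97,822.11.
Line 2 (17.11, Faros, 1,541 pairs, $54,643.86):
Base rate for 17.11 is 3.5% + $2.65/pair.
Origin Faros qualifies under the Durica–Faros agreement and 17.11 is covered: preferential rate Free applies instead.
The additional-duty order on 17.11 targets Serar, not Faros; it does not apply.
Duty = $54,643.86 × 0% = $0.00.
Line 3 (14.44, Faros, 286 kg, $61,764.56):
Base rate for 14.44 is 14.5% + $1.73/kg.
Origin Faros qualifies under the Durica–Faros agreement and 14.44 is covered: preferential rate Free applies instead.
Duty = $61,764.56 × 0% = $0.00.
Line 4 (08.12, Caseth, 1,283 kg, $48,458.91):
Code 08.12 is under a tariff-rate quota (threshold 593 kg). In-quota: 593 kg at 2.5%; over-quota: 690 kg at 17%.
Pro-rata value split: in-quota = $48,458.91 × 593/1,283 = $22,397.61; over-quota = $48,458.91 − $22,397.61 = $26,061.30.
In-quota duty = $22,397.61 × 2.5% = $559.94. Over-quota duty = $26,061.30 × 17% = $4,430.42.
Line duty = $559.94 + $4,430.42 = $4,990.36.
Total = $97,822.11 + $0.00 + $0.00 + $4,990.36 = $102,812.47.

$102,812.47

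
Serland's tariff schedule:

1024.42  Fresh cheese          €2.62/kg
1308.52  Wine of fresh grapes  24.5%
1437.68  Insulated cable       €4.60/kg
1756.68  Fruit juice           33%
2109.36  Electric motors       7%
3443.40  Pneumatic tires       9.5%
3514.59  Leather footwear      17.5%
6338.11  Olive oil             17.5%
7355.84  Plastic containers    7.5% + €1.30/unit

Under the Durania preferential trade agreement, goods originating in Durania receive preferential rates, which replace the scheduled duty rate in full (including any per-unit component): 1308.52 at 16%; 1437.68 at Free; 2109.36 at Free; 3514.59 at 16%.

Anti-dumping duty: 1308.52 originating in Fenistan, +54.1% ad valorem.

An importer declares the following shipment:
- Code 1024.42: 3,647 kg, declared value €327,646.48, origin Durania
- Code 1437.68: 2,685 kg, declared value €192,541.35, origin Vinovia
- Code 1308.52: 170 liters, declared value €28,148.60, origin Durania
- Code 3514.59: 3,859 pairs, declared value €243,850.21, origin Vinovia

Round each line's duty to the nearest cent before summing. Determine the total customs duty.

€69,083.71

Line 1 (1024.42, Durania, 3,647 kg, €327,646.48):
Base rate for 1024.42 is €2.62/kg.
Origin Durania is the FTA partner but 1024.42 is not on the preference list; base rate stands.
Duty = 3,647 × €2.62 = €9,555.14.
Line 2 (1437.68, Vinovia, 2,685 kg, €192,541.35):
Base rate for 1437.68 is €4.60/kg.
1437.68 has an FTA preferential rate, but origin Vinovia is not Durania; base rate stands.
Duty = 2,685 × €4.60 = €12,351.00.
Line 3 (1308.52, Durania, 170 liters, €28,148.60):
Base rate for 1308.52 is 24.5%.
Origin Durania qualifies under the Serland–Durania agreement and 1308.52 is covered: preferential rate 16% applies instead.
The additional-duty order on 1308.52 targets Fenistan, not Durania; it does not apply.
Duty = €28,148.60 × 16% = €4,503.78.
Line 4 (3514.59, Vinovia, 3,859 pairs, €243,850.21):
Base rate for 3514.59 is 17.5%.
3514.59 has an FTA preferential rate, but origin Vinovia is not Durania; base rate stands.
Duty = €243,850.21 × 17.5% = €42,673.79.
Total = €9,555.14 + €12,351.00 + €4,503.78 + €42,673.79 = €69,083.71.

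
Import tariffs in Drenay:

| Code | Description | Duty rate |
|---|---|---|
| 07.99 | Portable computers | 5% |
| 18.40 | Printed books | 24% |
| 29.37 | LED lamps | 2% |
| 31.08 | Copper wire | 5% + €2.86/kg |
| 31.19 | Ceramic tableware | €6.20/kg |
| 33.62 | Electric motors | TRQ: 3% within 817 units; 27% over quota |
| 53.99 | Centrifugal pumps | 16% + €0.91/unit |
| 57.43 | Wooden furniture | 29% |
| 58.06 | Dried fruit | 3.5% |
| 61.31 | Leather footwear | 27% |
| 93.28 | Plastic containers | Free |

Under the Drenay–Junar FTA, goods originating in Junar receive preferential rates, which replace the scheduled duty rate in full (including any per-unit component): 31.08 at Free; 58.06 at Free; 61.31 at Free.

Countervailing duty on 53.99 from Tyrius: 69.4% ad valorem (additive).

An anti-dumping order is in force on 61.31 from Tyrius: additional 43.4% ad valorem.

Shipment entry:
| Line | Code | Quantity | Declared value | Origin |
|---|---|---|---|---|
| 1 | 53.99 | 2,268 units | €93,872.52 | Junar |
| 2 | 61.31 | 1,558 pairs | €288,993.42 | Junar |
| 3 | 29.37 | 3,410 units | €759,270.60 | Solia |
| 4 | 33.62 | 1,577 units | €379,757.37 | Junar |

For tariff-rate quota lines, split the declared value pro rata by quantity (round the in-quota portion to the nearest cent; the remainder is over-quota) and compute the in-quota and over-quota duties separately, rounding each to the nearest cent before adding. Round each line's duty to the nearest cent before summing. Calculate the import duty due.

Line 1 (53.99, Junar, 2,268 units, €93,872.52):
Base rate for 53.99 is 16% + €0.91/unit.
Origin Junar is the FTA partner but 53.99 is not on the preference list; base rate stands.
The additional-duty order on 53.99 targets Tyrius, not Junar; it does not apply.
Duty = €93,872.52 × 16% + 2,268 × €0.91 = €17,083.48.
Line 2 (61.31, Junar, 1,558 pairs, €288,993.42):
Base rate for 61.31 is 27%.
Origin Junar qualifies under the Drenay–Junar agreement and 61.31 is covered: preferential rate Free applies instead.
The additional-duty order on 61.31 targets Tyrius, not Junar; it does not apply.
Duty = €288,993.42 × 0% = €0.00.
Line 3 (29.37, Solia, 3,410 units, €759,270.60):
Base rate for 29.37 is 2%.
Duty = €759,270.60 × 2% = €15,185.41.
Line 4 (33.62, Junar, 1,577 units, €379,757.37):
Code 33.62 is under a tariff-rate quota (threshold 817 units). In-quota: 817 units at 3%; over-quota: 760 units at 27%.
Pro-rata value split: in-quota = €379,757.37 × 817/1,577 = €196,741.77; over-quota = €379,757.37 − €196,741.77 = €183,015.60.
In-quota duty = €196,741.77 × 3% = €5,902.25. Over-quota duty = €183,015.60 × 27% = €49,414.21.
Line duty = €5,902.25 + €49,414.21 = €55,316.46.
Total = €17,083.48 + €0.00 + €15,185.41 + €55,316.46 = €87,585.35.

€87,585.35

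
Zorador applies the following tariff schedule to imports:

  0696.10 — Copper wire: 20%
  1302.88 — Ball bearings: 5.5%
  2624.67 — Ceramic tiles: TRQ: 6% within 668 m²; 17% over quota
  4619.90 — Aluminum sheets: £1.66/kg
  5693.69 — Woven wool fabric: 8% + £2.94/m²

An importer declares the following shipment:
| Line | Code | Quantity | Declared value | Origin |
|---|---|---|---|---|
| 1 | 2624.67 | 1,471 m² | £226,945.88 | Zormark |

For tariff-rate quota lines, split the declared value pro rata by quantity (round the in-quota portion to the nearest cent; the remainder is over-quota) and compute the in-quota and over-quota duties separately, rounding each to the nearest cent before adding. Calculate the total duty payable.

Line 1 (2624.67, Zormark, 1,471 m², £226,945.88):
Code 2624.67 is under a tariff-rate quota (threshold 668 m²). In-quota: 668 m² at 6%; over-quota: 803 m² at 17%.
Pro-rata value split: in-quota = £226,945.88 × 668/1,471 = £103,059.04; over-quota = £226,945.88 − £103,059.04 = £123,886.84.
In-quota duty = £103,059.04 × 6% = £6,183.54. Over-quota duty = £123,886.84 × 17% = £21,060.76.
Line duty = £6,183.54 + £21,060.76 = £27,244.30.

£27,244.30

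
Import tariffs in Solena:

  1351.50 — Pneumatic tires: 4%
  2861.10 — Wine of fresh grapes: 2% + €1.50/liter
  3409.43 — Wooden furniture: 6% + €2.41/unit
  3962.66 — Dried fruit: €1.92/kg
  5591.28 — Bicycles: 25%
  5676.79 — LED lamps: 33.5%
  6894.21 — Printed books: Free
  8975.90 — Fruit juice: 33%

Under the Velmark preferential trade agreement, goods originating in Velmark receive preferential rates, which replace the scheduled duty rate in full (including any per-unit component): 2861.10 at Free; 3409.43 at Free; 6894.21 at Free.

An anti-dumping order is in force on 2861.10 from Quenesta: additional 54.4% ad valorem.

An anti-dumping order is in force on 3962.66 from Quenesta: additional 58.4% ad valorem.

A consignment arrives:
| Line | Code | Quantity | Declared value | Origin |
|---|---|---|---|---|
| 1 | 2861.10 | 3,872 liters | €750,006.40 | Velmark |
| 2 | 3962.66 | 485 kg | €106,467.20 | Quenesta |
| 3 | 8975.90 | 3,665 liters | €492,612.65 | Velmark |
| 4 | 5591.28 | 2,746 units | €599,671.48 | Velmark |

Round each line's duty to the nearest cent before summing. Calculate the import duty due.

€375,588.08

Line 1 (2861.10, Velmark, 3,872 liters, €750,006.40):
Base rate for 2861.10 is 2% + €1.50/liter.
Origin Velmark qualifies under the Solena–Velmark agreement and 2861.10 is covered: preferential rate Free applies instead.
The additional-duty order on 2861.10 targets Quenesta, not Velmark; it does not apply.
Duty = €750,006.40 × 0% = €0.00.
Line 2 (3962.66, Quenesta, 485 kg, €106,467.20):
Base rate for 3962.66 is €1.92/kg.
Additional duty on 3962.66 from Quenesta: +58.4% ad valorem. Applied ad valorem rate = 58.4%.
Duty = €106,467.20 × 58.4% + 485 × €1.92 = €63,108.04.
Line 3 (8975.90, Velmark, 3,665 liters, €492,612.65):
Base rate for 8975.90 is 33%.
Origin Velmark is the FTA partner but 8975.90 is not on the preference list; base rate stands.
Duty = €492,612.65 × 33% = €162,562.17.
Line 4 (5591.28, Velmark, 2,746 units, €599,671.48):
Base rate for 5591.28 is 25%.
Origin Velmark is the FTA partner but 5591.28 is not on the preference list; base rate stands.
Duty = €599,671.48 × 25% = €149,917.87.
Total = €0.00 + €63,108.04 + €162,562.17 + €149,917.87 = €375,588.08.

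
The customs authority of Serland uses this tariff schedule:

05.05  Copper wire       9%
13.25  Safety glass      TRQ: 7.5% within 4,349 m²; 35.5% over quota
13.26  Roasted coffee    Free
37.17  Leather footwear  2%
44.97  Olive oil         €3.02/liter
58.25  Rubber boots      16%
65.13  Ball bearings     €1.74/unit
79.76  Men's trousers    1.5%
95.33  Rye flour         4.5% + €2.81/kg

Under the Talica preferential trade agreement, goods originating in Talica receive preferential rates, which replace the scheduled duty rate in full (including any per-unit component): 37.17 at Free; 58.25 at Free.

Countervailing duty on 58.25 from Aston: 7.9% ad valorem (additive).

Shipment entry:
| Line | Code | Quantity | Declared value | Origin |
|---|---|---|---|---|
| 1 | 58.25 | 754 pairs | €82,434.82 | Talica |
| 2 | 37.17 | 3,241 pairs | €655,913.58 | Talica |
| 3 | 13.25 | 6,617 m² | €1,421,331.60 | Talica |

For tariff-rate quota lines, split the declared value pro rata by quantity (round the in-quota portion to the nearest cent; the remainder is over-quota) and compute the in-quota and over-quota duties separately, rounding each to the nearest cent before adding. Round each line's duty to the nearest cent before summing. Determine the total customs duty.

€243,006.46

Line 1 (58.25, Talica, 754 pairs, €82,434.82):
Base rate for 58.25 is 16%.
Origin Talica qualifies under the Serland–Talica agreement and 58.25 is covered: preferential rate Free applies instead.
The additional-duty order on 58.25 targets Aston, not Talica; it does not apply.
Duty = €82,434.82 × 0% = €0.00.
Line 2 (37.17, Talica, 3,241 pairs, €655,913.58):
Base rate for 37.17 is 2%.
Origin Talica qualifies under the Serland–Talica agreement and 37.17 is covered: preferential rate Free applies instead.
Duty = €655,913.58 × 0% = €0.00.
Line 3 (13.25, Talica, 6,617 m², €1,421,331.60):
Code 13.25 is under a tariff-rate quota (threshold 4,349 m²). In-quota: 4,349 m² at 7.5%; over-quota: 2,268 m² at 35.5%.
Pro-rata value split: in-quota = €1,421,331.60 × 4,349/6,617 = €934,165.20; over-quota = €1,421,331.60 − €934,165.20 = €487,166.40.
In-quota duty = €934,165.20 × 7.5% = €70,062.39. Over-quota duty = €487,166.40 × 35.5% = €172,944.07.
Line duty = €70,062.39 + €172,944.07 = €243,006.46.
Total = €0.00 + €0.00 + €243,006.46 = €243,006.46.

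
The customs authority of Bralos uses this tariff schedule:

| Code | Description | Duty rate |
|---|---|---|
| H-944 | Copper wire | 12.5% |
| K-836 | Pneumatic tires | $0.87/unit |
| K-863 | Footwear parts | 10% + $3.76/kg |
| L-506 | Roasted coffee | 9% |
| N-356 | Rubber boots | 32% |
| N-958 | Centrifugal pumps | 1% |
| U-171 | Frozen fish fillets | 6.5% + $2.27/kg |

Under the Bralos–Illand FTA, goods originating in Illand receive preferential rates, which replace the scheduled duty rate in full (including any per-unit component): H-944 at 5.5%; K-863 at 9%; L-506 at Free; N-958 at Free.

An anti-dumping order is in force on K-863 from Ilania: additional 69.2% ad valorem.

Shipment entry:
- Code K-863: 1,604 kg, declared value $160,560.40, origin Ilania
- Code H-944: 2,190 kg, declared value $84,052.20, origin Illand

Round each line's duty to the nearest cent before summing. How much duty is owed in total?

Line 1 (K-863, Ilania, 1,604 kg, $160,560.40):
Base rate for K-863 is 10% + $3.76/kg.
K-863 has an FTA preferential rate, but origin Ilania is not Illand; base rate stands.
Additional duty on K-863 from Ilania: +69.2%. Applied ad valorem rate: 10% + 69.2% = 79.2%.
Duty = $160,560.40 × 79.2% + 1,604 × $3.76 = $133,194.88.
Line 2 (H-944, Illand, 2,190 kg, $84,052.20):
Base rate for H-944 is 12.5%.
Origin Illand qualifies under the Bralos–Illand agreement and H-944 is covered: preferential rate 5.5% applies instead.
Duty = $84,052.20 × 5.5% = $4,622.87.
Total = $133,194.88 + $4,622.87 = $137,817.75.

$137,817.75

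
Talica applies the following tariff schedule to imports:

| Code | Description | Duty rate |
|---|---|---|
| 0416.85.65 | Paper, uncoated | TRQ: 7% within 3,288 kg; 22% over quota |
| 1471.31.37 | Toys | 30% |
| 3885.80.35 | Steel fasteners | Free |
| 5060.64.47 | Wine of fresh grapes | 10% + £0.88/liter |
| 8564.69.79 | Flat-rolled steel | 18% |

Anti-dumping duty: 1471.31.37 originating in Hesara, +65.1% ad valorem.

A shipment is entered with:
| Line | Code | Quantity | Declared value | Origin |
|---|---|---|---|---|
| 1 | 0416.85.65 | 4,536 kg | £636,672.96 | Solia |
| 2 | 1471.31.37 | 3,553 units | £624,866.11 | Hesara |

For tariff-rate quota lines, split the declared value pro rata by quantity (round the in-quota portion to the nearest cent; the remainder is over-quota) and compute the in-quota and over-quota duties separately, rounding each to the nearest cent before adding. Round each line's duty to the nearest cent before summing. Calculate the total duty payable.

£665,090.17

Line 1 (0416.85.65, Solia, 4,536 kg, £636,672.96):
Code 0416.85.65 is under a tariff-rate quota (threshold 3,288 kg). In-quota: 3,288 kg at 7%; over-quota: 1,248 kg at 22%.
Pro-rata value split: in-quota = £636,672.96 × 3,288/4,536 = £461,503.68; over-quota = £636,672.96 − £461,503.68 = £175,169.28.
In-quota duty = £461,503.68 × 7% = £32,305.26. Over-quota duty = £175,169.28 × 22% = £38,537.24.
Line duty = £32,305.26 + £38,537.24 = £70,842.50.
Line 2 (1471.31.37, Hesara, 3,553 units, £624,866.11):
Base rate for 1471.31.37 is 30%.
Additional duty on 1471.31.37 from Hesara: +65.1%. Applied ad valorem rate: 30% + 65.1% = 95.1%.
Duty = £624,866.11 × 95.1% = £594,247.67.
Total = £70,842.50 + £594,247.67 = £665,090.17.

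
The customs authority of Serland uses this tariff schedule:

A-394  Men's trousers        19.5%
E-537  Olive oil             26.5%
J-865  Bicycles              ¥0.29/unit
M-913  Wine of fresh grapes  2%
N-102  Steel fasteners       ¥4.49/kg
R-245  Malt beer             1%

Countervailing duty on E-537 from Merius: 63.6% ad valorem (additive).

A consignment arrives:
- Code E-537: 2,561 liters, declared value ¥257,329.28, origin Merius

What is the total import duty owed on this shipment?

Line 1 (E-537, Merius, 2,561 liters, ¥257,329.28):
Base rate for E-537 is 26.5%.
Additional duty on E-537 from Merius: +63.6%. Applied ad valorem rate: 26.5% + 63.6% = 90.1%.
Duty = ¥257,329.28 × 90.1% = ¥231,853.68.

¥231,853.68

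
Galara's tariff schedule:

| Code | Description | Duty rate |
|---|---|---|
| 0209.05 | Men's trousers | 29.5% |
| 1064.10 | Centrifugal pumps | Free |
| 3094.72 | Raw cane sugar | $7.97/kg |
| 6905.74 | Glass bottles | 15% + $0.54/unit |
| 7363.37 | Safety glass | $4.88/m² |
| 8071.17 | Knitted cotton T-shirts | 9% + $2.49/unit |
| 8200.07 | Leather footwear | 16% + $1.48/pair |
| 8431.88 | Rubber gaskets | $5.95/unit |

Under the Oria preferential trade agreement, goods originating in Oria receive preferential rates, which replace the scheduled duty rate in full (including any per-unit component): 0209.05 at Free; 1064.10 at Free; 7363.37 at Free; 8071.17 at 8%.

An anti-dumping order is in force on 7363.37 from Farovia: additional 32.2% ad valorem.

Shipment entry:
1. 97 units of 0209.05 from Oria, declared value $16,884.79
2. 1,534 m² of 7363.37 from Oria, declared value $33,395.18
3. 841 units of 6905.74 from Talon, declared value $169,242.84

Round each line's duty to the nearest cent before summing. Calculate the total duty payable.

$25,840.57

Line 1 (0209.05, Oria, 97 units, $16,884.79):
Base rate for 0209.05 is 29.5%.
Origin Oria qualifies under the Galara–Oria agreement and 0209.05 is covered: preferential rate Free applies instead.
Duty = $16,884.79 × 0% = $0.00.
Line 2 (7363.37, Oria, 1,534 m², $33,395.18):
Base rate for 7363.37 is $4.88/m².
Origin Oria qualifies under the Galara–Oria agreement and 7363.37 is covered: preferential rate Free applies instead.
The additional-duty order on 7363.37 targets Farovia, not Oria; it does not apply.
Duty = $33,395.18 × 0% = $0.00.
Line 3 (6905.74, Talon, 841 units, $169,242.84):
Base rate for 6905.74 is 15% + $0.54/unit.
Duty = $169,242.84 × 15% + 841 × $0.54 = $25,840.57.
Total = $0.00 + $0.00 + $25,840.57 = $25,840.57.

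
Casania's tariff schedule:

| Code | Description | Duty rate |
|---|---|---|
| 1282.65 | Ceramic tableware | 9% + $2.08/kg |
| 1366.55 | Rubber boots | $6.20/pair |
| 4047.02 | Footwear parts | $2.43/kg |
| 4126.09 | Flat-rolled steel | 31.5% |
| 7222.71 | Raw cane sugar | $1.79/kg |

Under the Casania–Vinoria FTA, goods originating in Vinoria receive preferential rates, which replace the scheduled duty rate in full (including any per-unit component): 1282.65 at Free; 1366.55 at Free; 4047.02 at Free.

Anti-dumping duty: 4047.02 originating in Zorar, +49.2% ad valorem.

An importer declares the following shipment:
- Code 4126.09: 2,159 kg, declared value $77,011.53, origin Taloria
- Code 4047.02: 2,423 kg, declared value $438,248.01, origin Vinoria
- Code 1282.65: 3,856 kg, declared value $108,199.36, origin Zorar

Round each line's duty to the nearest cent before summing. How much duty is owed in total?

Line 1 (4126.09, Taloria, 2,159 kg, $77,011.53):
Base rate for 4126.09 is 31.5%.
Duty = $77,011.53 × 31.5% = $24,258.63.
Line 2 (4047.02, Vinoria, 2,423 kg, $438,248.01):
Base rate for 4047.02 is $2.43/kg.
Origin Vinoria qualifies under the Casania–Vinoria agreement and 4047.02 is covered: preferential rate Free applies instead.
The additional-duty order on 4047.02 targets Zorar, not Vinoria; it does not apply.
Duty = $438,248.01 × 0% = $0.00.
Line 3 (1282.65, Zorar, 3,856 kg, $108,199.36):
Base rate for 1282.65 is 9% + $2.08/kg.
1282.65 has an FTA preferential rate, but origin Zorar is not Vinoria; base rate stands.
Duty = $108,199.36 × 9% + 3,856 × $2.08 = $17,758.42.
Total = $24,258.63 + $0.00 + $17,758.42 = $42,017.05.

$42,017.05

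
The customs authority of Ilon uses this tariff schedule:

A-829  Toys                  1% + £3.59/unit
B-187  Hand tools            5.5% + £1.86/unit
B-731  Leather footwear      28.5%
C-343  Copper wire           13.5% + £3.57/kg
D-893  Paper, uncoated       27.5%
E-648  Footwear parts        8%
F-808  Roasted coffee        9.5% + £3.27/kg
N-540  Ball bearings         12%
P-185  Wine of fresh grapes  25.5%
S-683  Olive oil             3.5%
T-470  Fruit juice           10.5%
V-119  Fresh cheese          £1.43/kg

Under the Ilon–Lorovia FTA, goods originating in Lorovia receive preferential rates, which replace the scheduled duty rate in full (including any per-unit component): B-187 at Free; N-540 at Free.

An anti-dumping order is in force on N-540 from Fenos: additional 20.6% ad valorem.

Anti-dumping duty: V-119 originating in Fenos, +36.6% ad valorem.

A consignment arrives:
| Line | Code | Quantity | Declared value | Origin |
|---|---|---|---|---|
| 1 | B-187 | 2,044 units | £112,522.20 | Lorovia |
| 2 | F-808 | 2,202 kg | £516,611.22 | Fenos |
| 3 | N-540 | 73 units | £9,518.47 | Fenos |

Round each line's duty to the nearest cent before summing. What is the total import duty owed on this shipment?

Line 1 (B-187, Lorovia, 2,044 units, £112,522.20):
Base rate for B-187 is 5.5% + £1.86/unit.
Origin Lorovia qualifies under the Ilon–Lorovia agreement and B-187 is covered: preferential rate Free applies instead.
Duty = £112,522.20 × 0% = £0.00.
Line 2 (F-808, Fenos, 2,202 kg, £516,611.22):
Base rate for F-808 is 9.5% + £3.27/kg.
Duty = £516,611.22 × 9.5% + 2,202 × £3.27 = £56,278.61.
Line 3 (N-540, Fenos, 73 units, £9,518.47):
Base rate for N-540 is 12%.
N-540 has an FTA preferential rate, but origin Fenos is not Lorovia; base rate stands.
Additional duty on N-540 from Fenos: +20.6%. Applied ad valorem rate: 12% + 20.6% = 32.6%.
Duty = £9,518.47 × 32.6% = £3,103.02.
Total = £0.00 + £56,278.61 + £3,103.02 = £59,381.63.

£59,381.63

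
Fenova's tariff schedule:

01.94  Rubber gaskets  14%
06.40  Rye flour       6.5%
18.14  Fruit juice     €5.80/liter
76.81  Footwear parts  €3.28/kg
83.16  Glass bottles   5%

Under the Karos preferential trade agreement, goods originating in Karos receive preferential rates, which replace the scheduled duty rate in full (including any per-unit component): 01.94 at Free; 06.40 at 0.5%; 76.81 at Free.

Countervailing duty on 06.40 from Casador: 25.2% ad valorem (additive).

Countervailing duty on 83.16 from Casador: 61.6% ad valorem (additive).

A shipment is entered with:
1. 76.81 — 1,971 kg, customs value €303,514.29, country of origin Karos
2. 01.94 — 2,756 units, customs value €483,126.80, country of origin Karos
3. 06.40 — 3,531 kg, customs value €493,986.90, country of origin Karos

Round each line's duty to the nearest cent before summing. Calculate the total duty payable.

Line 1 (76.81, Karos, 1,971 kg, €303,514.29):
Base rate for 76.81 is €3.28/kg.
Origin Karos qualifies under the Fenova–Karos agreement and 76.81 is covered: preferential rate Free applies instead.
Duty = €303,514.29 × 0% = €0.00.
Line 2 (01.94, Karos, 2,756 units, €483,126.80):
Base rate for 01.94 is 14%.
Origin Karos qualifies under the Fenova–Karos agreement and 01.94 is covered: preferential rate Free applies instead.
Duty = €483,126.80 × 0% = €0.00.
Line 3 (06.40, Karos, 3,531 kg, €493,986.90):
Base rate for 06.40 is 6.5%.
Origin Karos qualifies under the Fenova–Karos agreement and 06.40 is covered: preferential rate 0.5% applies instead.
The additional-duty order on 06.40 targets Casador, not Karos; it does not apply.
Duty = €493,986.90 × 0.5% = €2,469.93.
Total = €0.00 + €0.00 + €2,469.93 = €2,469.93.

€2,469.93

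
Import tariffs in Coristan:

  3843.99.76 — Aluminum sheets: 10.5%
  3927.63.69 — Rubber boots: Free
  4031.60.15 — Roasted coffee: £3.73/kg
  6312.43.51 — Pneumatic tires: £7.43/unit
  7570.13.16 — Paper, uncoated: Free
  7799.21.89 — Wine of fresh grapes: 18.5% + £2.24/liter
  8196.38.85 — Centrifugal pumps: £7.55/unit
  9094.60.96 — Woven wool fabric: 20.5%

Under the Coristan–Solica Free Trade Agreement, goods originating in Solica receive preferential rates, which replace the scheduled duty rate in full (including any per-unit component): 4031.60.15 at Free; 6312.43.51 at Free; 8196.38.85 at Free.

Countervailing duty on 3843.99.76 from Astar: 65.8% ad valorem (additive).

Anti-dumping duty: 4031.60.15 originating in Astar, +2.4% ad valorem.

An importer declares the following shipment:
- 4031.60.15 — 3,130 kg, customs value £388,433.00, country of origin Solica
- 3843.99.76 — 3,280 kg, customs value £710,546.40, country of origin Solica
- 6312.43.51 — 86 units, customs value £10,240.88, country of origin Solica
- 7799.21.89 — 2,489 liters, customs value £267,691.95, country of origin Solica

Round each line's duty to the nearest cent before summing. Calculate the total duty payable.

Line 1 (4031.60.15, Solica, 3,130 kg, £388,433.00):
Base rate for 4031.60.15 is £3.73/kg.
Origin Solica qualifies under the Coristan–Solica agreement and 4031.60.15 is covered: preferential rate Free applies instead.
The additional-duty order on 4031.60.15 targets Astar, not Solica; it does not apply.
Duty = £388,433.00 × 0% = £0.00.
Line 2 (3843.99.76, Solica, 3,280 kg, £710,546.40):
Base rate for 3843.99.76 is 10.5%.
Origin Solica is the FTA partner but 3843.99.76 is not on the preference list; base rate stands.
The additional-duty order on 3843.99.76 targets Astar, not Solica; it does not apply.
Duty = £710,546.40 × 10.5% = £74,607.37.
Line 3 (6312.43.51, Solica, 86 units, £10,240.88):
Base rate for 6312.43.51 is £7.43/unit.
Origin Solica qualifies under the Coristan–Solica agreement and 6312.43.51 is covered: preferential rate Free applies instead.
Duty = £10,240.88 × 0% = £0.00.
Line 4 (7799.21.89, Solica, 2,489 liters, £267,691.95):
Base rate for 7799.21.89 is 18.5% + £2.24/liter.
Origin Solica is the FTA partner but 7799.21.89 is not on the preference list; base rate stands.
Duty = £267,691.95 × 18.5% + 2,489 × £2.24 = £55,098.37.
Total = £0.00 + £74,607.37 + £0.00 + £55,098.37 = £129,705.74.

£129,705.74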